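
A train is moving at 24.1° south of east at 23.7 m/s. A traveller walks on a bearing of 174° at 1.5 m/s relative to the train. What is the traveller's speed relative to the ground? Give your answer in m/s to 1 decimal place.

24.5 m/s

Taking east as x and north as y: train velocity = (21.634, -9.677) m/s; traveller velocity relative to train = (0.157, -1.492) m/s.
Velocity relative to ground = (21.634, -9.677) + (0.157, -1.492) = (21.791, -11.169) m/s.
Speed = |(21.791, -11.169)| = 24.487 m/s.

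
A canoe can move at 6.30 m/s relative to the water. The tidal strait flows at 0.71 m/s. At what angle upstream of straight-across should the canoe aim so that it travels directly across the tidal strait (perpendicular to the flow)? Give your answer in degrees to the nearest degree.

To cancel the current, the upstream component of the canoe's velocity must equal the flow: 6.30 sin θ = 0.71.
sin θ = 0.71 / 6.30 = 0.1127.
θ = arcsin(0.1127) = 6.471°.

6°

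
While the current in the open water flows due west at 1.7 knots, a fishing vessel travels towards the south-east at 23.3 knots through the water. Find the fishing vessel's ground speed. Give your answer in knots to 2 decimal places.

Taking east as x and north as y: velocity relative to the water = (16.476, -16.476) knots; the water relative to ground = (-1.700, 0.000) knots.
Velocity relative to ground = (16.476, -16.476) + (-1.700, 0.000) = (14.776, -16.476) knots.
Speed = |(14.776, -16.476)| = 22.131 knots.

22.13 knots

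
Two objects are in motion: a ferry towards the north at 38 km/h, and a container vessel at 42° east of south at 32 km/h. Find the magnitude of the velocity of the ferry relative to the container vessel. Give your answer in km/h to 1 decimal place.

Taking east as x and north as y: ferry velocity = (0.000, 38.000) km/h; container vessel velocity = (21.412, -23.781) km/h.
Velocity of ferry relative to container vessel = (0.000, 38.000) − (21.412, -23.781) = (-21.412, 61.781) km/h.
Magnitude = |(-21.412, 61.781)| = 65.386 km/h.

65.4 km/h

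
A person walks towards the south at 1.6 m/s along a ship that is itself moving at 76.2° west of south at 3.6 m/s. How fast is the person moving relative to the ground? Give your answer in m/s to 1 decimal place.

4.3 m/s

Taking east as x and north as y: ship velocity = (-3.496, -0.859) m/s; person velocity relative to ship = (0.000, -1.600) m/s.
Velocity relative to ground = (-3.496, -0.859) + (0.000, -1.600) = (-3.496, -2.459) m/s.
Speed = |(-3.496, -2.459)| = 4.274 m/s.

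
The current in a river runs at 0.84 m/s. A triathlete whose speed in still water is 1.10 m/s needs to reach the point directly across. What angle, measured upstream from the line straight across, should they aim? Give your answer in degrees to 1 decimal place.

To cancel the current, the upstream component of the triathlete's velocity must equal the flow: 1.10 sin θ = 0.84.
sin θ = 0.84 / 1.10 = 0.7636.
θ = arcsin(0.7636) = 49.786°.

49.8°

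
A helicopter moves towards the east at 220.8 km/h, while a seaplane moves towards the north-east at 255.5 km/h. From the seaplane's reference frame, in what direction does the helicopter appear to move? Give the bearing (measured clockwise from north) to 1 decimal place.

167.5°

Taking east as x and north as y: helicopter velocity = (220.800, 0.000) km/h; seaplane velocity = (180.666, 180.666) km/h.
Velocity of helicopter relative to seaplane = (220.800, 0.000) − (180.666, 180.666) = (40.134, -180.666) km/h.
Bearing = atan2(40.13, -180.67) = 167.48° clockwise from north.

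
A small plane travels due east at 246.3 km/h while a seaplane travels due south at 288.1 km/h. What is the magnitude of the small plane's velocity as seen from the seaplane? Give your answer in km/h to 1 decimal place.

Taking east as x and north as y: small plane velocity = (246.300, 0.000) km/h; seaplane velocity = (0.000, -288.100) km/h.
Velocity of small plane relative to seaplane = (246.300, 0.000) − (0.000, -288.100) = (246.300, 288.100) km/h.
Magnitude = |(246.300, 288.100)| = 379.032 km/h.

379.0 km/h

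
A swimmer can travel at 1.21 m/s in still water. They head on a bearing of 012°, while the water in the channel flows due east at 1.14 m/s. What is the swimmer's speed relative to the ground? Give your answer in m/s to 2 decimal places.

Taking east as x and north as y: velocity relative to the water = (0.252, 1.184) m/s; the water relative to ground = (1.140, 0.000) m/s.
Velocity relative to ground = (0.252, 1.184) + (1.140, 0.000) = (1.392, 1.184) m/s.
Speed = |(1.392, 1.184)| = 1.827 m/s.

1.83 m/s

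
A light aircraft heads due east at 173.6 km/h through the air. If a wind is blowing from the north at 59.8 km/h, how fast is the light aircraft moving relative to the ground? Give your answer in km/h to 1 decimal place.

183.6 km/h

Taking east as x and north as y: velocity relative to the air = (173.600, 0.000) km/h; the air relative to ground = (0.000, -59.800) km/h.
Velocity relative to ground = (173.600, 0.000) + (0.000, -59.800) = (173.600, -59.800) km/h.
Speed = |(173.600, -59.800)| = 183.611 km/h.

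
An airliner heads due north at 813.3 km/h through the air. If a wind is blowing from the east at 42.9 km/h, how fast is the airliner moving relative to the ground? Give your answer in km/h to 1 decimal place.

Taking east as x and north as y: velocity relative to the air = (0.000, 813.300) km/h; the air relative to ground = (-42.900, 0.000) km/h.
Velocity relative to ground = (0.000, 813.300) + (-42.900, 0.000) = (-42.900, 813.300) km/h.
Speed = |(-42.900, 813.300)| = 814.431 km/h.

814.4 km/h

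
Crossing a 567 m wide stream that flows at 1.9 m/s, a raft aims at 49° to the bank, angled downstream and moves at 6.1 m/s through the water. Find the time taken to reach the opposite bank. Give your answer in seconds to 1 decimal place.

The component of the raft's velocity perpendicular to the bank is 6.1 × sin 49° = 4.604 m/s.
Only the cross-stream component determines the crossing time; the current contributes nothing perpendicular to the bank.
Time = 567 / 4.604 = 123.161 s.

123.2 s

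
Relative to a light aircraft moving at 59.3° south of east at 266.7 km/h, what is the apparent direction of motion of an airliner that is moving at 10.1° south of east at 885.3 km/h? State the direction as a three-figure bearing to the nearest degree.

084°

Taking east as x and north as y: airliner velocity = (871.581, -155.252) km/h; light aircraft velocity = (136.162, -229.323) km/h.
Velocity of airliner relative to light aircraft = (871.581, -155.252) − (136.162, -229.323) = (735.419, 74.070) km/h.
Bearing = atan2(735.42, 74.07) = 84.25° clockwise from north.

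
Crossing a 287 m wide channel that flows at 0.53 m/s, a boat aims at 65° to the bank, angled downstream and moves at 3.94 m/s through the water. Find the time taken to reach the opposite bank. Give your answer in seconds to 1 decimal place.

The component of the boat's velocity perpendicular to the bank is 3.94 × sin 65° = 3.571 m/s.
The flow acts along the bank and has no component across it.
Time = 287 / 3.571 = 80.373 s.

80.4 s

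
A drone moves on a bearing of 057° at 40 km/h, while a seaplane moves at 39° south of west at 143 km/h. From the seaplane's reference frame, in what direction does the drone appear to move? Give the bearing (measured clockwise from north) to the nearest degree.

052°

Taking east as x and north as y: drone velocity = (33.547, 21.786) km/h; seaplane velocity = (-111.132, -89.993) km/h.
Velocity of drone relative to seaplane = (33.547, 21.786) − (-111.132, -89.993) = (144.679, 111.778) km/h.
Bearing = atan2(144.68, 111.78) = 52.31° clockwise from north.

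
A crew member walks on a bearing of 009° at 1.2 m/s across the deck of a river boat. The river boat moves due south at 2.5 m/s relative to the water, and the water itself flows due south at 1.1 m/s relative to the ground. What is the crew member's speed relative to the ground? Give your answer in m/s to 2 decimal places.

2.42 m/s

In east/north components (m/s): crew member relative to river boat = (0.188, 1.185); river boat relative to water = (0.000, -2.500); water relative to ground = (0.000, -1.100).
Sum = (0.188, -2.415) m/s.
Speed = |(0.188, -2.415)| = 2.422 m/s.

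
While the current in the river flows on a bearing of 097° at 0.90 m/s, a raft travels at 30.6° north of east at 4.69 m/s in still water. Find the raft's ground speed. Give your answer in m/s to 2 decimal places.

Taking east as x and north as y: velocity relative to the water = (4.037, 2.387) m/s; the water relative to ground = (0.893, -0.110) m/s.
Velocity relative to ground = (4.037, 2.387) + (0.893, -0.110) = (4.930, 2.278) m/s.
Speed = |(4.930, 2.278)| = 5.431 m/s.

5.43 m/s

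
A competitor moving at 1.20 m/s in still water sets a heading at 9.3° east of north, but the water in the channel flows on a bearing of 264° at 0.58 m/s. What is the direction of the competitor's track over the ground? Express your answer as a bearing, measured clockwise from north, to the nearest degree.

341°

Taking east as x and north as y: velocity relative to the water = (0.194, 1.184) m/s; the water relative to ground = (-0.577, -0.061) m/s.
Velocity relative to ground = (0.194, 1.184) + (-0.577, -0.061) = (-0.383, 1.124) m/s.
Bearing = atan2(-0.38, 1.12) = 341.18° clockwise from north.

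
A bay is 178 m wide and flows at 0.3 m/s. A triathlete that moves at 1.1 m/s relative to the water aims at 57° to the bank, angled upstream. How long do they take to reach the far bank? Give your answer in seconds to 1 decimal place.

The component of the triathlete's velocity perpendicular to the bank is 1.1 × sin 57° = 0.923 m/s.
The current is parallel to the bank, so it does not affect the crossing time.
Time = 178 / 0.923 = 192.946 s.

192.9 s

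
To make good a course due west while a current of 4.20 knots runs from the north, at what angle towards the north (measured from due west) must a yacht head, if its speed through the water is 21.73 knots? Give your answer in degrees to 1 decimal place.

11.1°

The current pushes perpendicular to the desired track; the heading must have a component into the current equal to 4.20 knots: 21.73 sin θ = 4.20.
sin θ = 0.1933, so θ = 11.144°.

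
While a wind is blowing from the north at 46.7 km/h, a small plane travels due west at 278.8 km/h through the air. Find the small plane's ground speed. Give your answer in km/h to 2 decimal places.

282.68 km/h

Taking east as x and north as y: velocity relative to the air = (-278.800, 0.000) km/h; the air relative to ground = (0.000, -46.700) km/h.
Velocity relative to ground = (-278.800, 0.000) + (0.000, -46.700) = (-278.800, -46.700) km/h.
Speed = |(-278.800, -46.700)| = 282.684 km/h.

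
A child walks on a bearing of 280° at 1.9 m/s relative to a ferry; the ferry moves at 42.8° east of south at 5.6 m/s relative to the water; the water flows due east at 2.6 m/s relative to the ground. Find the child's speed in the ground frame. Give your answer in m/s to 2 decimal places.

In east/north components (m/s): child relative to ferry = (-1.871, 0.330); ferry relative to water = (3.805, -4.109); water relative to ground = (2.600, 0.000).
Sum = (4.534, -3.779) m/s.
Speed = |(4.534, -3.779)| = 5.902 m/s.

5.90 m/s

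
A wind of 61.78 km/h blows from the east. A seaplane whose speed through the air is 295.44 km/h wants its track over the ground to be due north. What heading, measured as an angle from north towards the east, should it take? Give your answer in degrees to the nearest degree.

The wind pushes perpendicular to the desired track; the heading must have a component into the wind equal to 61.78 km/h: 295.44 sin θ = 61.78.
sin θ = 0.2091, so θ = 12.070°.

12°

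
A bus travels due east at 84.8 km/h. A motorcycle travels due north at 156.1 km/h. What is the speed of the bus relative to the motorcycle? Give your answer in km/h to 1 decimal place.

Taking east as x and north as y: bus velocity = (84.800, 0.000) km/h; motorcycle velocity = (0.000, 156.100) km/h.
Velocity of bus relative to motorcycle = (84.800, 0.000) − (0.000, 156.100) = (84.800, -156.100) km/h.
Magnitude = |(84.800, -156.100)| = 177.646 km/h.

177.6 km/h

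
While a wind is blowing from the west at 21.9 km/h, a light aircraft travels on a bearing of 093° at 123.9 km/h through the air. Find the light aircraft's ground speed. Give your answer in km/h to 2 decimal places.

145.77 km/h

Taking east as x and north as y: velocity relative to the air = (123.730, -6.484) km/h; the air relative to ground = (21.900, 0.000) km/h.
Velocity relative to ground = (123.730, -6.484) + (21.900, 0.000) = (145.630, -6.484) km/h.
Speed = |(145.630, -6.484)| = 145.774 km/h.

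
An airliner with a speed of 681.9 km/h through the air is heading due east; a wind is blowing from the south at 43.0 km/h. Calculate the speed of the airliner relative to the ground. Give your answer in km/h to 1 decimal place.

683.3 km/h

Taking east as x and north as y: velocity relative to the air = (681.900, 0.000) km/h; the air relative to ground = (0.000, 43.000) km/h.
Velocity relative to ground = (681.900, 0.000) + (0.000, 43.000) = (681.900, 43.000) km/h.
Speed = |(681.900, 43.000)| = 683.254 km/h.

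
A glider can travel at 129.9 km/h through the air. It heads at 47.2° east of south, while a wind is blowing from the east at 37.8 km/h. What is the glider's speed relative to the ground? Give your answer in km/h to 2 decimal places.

105.34 km/h

Taking east as x and north as y: velocity relative to the air = (95.312, -88.259) km/h; the air relative to ground = (-37.800, 0.000) km/h.
Velocity relative to ground = (95.312, -88.259) + (-37.800, 0.000) = (57.512, -88.259) km/h.
Speed = |(57.512, -88.259)| = 105.344 km/h.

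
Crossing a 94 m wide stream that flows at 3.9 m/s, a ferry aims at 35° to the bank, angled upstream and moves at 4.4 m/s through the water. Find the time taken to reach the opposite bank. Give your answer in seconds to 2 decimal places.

The component of the ferry's velocity perpendicular to the bank is 4.4 × sin 35° = 2.524 m/s.
The flow acts along the bank and has no component across it.
Time = 94 / 2.524 = 37.246 s.

37.25 s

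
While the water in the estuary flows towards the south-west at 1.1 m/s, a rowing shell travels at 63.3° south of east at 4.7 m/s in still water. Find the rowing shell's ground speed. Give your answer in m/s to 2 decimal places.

Taking east as x and north as y: velocity relative to the water = (2.112, -4.199) m/s; the water relative to ground = (-0.778, -0.778) m/s.
Velocity relative to ground = (2.112, -4.199) + (-0.778, -0.778) = (1.334, -4.977) m/s.
Speed = |(1.334, -4.977)| = 5.152 m/s.

5.15 m/s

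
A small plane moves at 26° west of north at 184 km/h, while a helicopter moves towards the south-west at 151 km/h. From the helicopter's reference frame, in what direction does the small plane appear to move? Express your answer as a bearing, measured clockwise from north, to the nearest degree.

Taking east as x and north as y: small plane velocity = (-80.660, 165.378) km/h; helicopter velocity = (-106.773, -106.773) km/h.
Velocity of small plane relative to helicopter = (-80.660, 165.378) − (-106.773, -106.773) = (26.113, 272.151) km/h.
Bearing = atan2(26.11, 272.15) = 5.48° clockwise from north.

005°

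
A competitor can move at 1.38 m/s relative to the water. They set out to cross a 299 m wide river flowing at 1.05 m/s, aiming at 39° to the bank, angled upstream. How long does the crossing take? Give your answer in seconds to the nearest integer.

344 s

The component of the competitor's velocity perpendicular to the bank is 1.38 × sin 39° = 0.868 m/s.
Only the cross-stream component determines the crossing time; the current contributes nothing perpendicular to the bank.
Time = 299 / 0.868 = 344.287 s.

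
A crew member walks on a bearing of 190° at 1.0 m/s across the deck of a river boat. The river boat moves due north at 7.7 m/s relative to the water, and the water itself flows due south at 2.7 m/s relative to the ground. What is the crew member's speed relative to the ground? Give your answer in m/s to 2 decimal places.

4.02 m/s

In east/north components (m/s): crew member relative to river boat = (-0.174, -0.985); river boat relative to water = (0.000, 7.700); water relative to ground = (0.000, -2.700).
Sum = (-0.174, 4.015) m/s.
Speed = |(-0.174, 4.015)| = 4.019 m/s.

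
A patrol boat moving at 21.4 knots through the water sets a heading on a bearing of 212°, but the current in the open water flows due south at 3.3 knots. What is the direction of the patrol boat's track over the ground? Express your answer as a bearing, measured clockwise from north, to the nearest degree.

Taking east as x and north as y: velocity relative to the water = (-11.340, -18.148) knots; the water relative to ground = (0.000, -3.300) knots.
Velocity relative to ground = (-11.340, -18.148) + (0.000, -3.300) = (-11.340, -21.448) knots.
Bearing = atan2(-11.34, -21.45) = 207.87° clockwise from north.

208°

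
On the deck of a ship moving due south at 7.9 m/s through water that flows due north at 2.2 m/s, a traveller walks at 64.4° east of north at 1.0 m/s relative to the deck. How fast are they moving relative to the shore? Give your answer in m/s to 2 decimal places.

5.34 m/s

In east/north components (m/s): traveller relative to ship = (0.902, 0.432); ship relative to water = (0.000, -7.900); water relative to ground = (0.000, 2.200).
Sum = (0.902, -5.268) m/s.
Speed = |(0.902, -5.268)| = 5.345 m/s.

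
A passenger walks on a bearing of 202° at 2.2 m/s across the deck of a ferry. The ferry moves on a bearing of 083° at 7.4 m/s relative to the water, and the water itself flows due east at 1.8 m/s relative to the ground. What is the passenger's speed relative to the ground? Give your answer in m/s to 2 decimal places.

In east/north components (m/s): passenger relative to ferry = (-0.824, -2.040); ferry relative to water = (7.345, 0.902); water relative to ground = (1.800, 0.000).
Sum = (8.321, -1.138) m/s.
Speed = |(8.321, -1.138)| = 8.398 m/s.

8.40 m/s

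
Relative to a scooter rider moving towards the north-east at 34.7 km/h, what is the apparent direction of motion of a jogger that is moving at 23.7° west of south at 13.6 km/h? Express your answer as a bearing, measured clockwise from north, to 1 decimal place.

Taking east as x and north as y: jogger velocity = (-5.466, -12.453) km/h; scooter rider velocity = (24.537, 24.537) km/h.
Velocity of jogger relative to scooter rider = (-5.466, -12.453) − (24.537, 24.537) = (-30.003, -36.990) km/h.
Bearing = atan2(-30.00, -36.99) = 219.05° clockwise from north.

219.0°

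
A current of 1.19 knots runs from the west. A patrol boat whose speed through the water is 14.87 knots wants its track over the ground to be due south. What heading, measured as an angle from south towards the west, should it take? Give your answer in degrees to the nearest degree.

5°

The current pushes perpendicular to the desired track; the heading must have a component into the current equal to 1.19 knots: 14.87 sin θ = 1.19.
sin θ = 0.0800, so θ = 4.590°.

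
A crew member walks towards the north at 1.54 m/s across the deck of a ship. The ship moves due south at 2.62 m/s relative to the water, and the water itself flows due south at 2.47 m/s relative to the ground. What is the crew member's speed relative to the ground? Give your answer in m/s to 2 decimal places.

3.55 m/s

In east/north components (m/s): crew member relative to ship = (0.000, 1.540); ship relative to water = (0.000, -2.620); water relative to ground = (0.000, -2.470).
Sum = (0.000, -3.550) m/s.
Speed = |(0.000, -3.550)| = 3.550 m/s.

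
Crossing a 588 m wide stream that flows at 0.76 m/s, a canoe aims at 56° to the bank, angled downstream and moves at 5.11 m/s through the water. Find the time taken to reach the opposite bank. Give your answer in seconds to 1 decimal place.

138.8 s

The component of the canoe's velocity perpendicular to the bank is 5.11 × sin 56° = 4.236 m/s.
The flow acts along the bank and has no component across it.
Time = 588 / 4.236 = 138.798 s.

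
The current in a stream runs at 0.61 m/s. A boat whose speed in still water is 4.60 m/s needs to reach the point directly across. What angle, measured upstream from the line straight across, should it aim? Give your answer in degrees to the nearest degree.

8°

To cancel the current, the upstream component of the boat's velocity must equal the flow: 4.60 sin θ = 0.61.
sin θ = 0.61 / 4.60 = 0.1326.
θ = arcsin(0.1326) = 7.620°.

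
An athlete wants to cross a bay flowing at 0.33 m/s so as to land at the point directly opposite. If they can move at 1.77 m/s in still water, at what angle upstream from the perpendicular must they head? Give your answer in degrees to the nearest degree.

To cancel the current, the upstream component of the athlete's velocity must equal the flow: 1.77 sin θ = 0.33.
sin θ = 0.33 / 1.77 = 0.1864.
θ = arcsin(0.1864) = 10.745°.

11°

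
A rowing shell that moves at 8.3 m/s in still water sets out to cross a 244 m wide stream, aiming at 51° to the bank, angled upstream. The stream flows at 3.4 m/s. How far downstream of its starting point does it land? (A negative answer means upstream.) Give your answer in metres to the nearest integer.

Perpendicular speed = 6.450 m/s; crossing time = 244 / 6.450 = 37.828 s.
Net downstream speed = -1.823 m/s.
Drift = -1.823 × 37.828 = -68.973 m (upstream).

-69 m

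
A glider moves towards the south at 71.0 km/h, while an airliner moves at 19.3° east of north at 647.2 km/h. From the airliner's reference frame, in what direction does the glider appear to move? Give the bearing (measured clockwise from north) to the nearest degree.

Taking east as x and north as y: glider velocity = (0.000, -71.000) km/h; airliner velocity = (213.909, 610.828) km/h.
Velocity of glider relative to airliner = (0.000, -71.000) − (213.909, 610.828) = (-213.909, -681.828) km/h.
Bearing = atan2(-213.91, -681.83) = 197.42° clockwise from north.

197°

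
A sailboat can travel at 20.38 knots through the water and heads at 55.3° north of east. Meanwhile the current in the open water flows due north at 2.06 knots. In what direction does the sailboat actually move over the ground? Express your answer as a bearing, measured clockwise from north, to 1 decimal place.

Taking east as x and north as y: velocity relative to the water = (11.602, 16.755) knots; the water relative to ground = (0.000, 2.060) knots.
Velocity relative to ground = (11.602, 16.755) + (0.000, 2.060) = (11.602, 18.815) knots.
Bearing = atan2(11.60, 18.82) = 31.66° clockwise from north.

031.7°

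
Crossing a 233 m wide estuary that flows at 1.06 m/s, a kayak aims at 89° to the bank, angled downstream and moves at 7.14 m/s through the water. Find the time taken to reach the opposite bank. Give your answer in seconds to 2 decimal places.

32.64 s

The component of the kayak's velocity perpendicular to the bank is 7.14 × sin 89° = 7.139 m/s.
Only the cross-stream component determines the crossing time; the current contributes nothing perpendicular to the bank.
Time = 233 / 7.139 = 32.638 s.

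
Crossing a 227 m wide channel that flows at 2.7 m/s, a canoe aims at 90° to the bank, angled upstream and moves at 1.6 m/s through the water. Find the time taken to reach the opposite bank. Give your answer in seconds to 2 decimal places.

The component of the canoe's velocity perpendicular to the bank is 1.6 m/s.
The flow acts along the bank and has no component across it.
Time = 227 / 1.600 = 141.875 s.

141.88 s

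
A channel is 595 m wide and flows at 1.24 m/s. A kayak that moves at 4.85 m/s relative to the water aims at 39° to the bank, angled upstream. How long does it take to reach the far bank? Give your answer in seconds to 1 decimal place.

194.9 s

The component of the kayak's velocity perpendicular to the bank is 4.85 × sin 39° = 3.052 m/s.
The flow acts along the bank and has no component across it.
Time = 595 / 3.052 = 194.941 s.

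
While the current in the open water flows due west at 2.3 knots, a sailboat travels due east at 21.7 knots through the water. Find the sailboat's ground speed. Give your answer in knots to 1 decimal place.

19.4 knots

Taking east as x and north as y: velocity relative to the water = (21.700, 0.000) knots; the water relative to ground = (-2.300, 0.000) knots.
Velocity relative to ground = (21.700, 0.000) + (-2.300, 0.000) = (19.400, 0.000) knots.
Speed = |(19.400, 0.000)| = 19.400 knots.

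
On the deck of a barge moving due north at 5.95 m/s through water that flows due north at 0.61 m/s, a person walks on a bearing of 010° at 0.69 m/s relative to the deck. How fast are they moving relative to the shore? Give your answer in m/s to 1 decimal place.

7.2 m/s

In east/north components (m/s): person relative to barge = (0.120, 0.680); barge relative to water = (0.000, 5.950); water relative to ground = (0.000, 0.610).
Sum = (0.120, 7.240) m/s.
Speed = |(0.120, 7.240)| = 7.241 m/s.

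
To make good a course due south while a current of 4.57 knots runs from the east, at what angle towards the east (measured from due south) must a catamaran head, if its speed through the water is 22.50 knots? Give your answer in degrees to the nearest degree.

The current pushes perpendicular to the desired track; the heading must have a component into the current equal to 4.57 knots: 22.50 sin θ = 4.57.
sin θ = 0.2031, so θ = 11.719°.

12°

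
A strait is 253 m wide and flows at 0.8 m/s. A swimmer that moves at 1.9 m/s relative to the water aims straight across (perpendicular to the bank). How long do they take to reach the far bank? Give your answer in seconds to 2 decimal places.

133.16 s

The component of the swimmer's velocity perpendicular to the bank is 1.9 m/s.
The flow acts along the bank and has no component across it.
Time = 253 / 1.900 = 133.158 s.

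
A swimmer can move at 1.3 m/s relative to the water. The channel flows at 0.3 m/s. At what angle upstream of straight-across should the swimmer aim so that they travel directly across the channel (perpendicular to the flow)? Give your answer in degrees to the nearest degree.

13°

To cancel the current, the upstream component of the swimmer's velocity must equal the flow: 1.3 sin θ = 0.3.
sin θ = 0.3 / 1.3 = 0.2308.
θ = arcsin(0.2308) = 13.342°.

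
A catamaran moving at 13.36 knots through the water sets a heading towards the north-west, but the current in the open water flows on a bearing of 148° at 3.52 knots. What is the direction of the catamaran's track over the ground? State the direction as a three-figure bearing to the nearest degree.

310°

Taking east as x and north as y: velocity relative to the water = (-9.447, 9.447) knots; the water relative to ground = (1.865, -2.985) knots.
Velocity relative to ground = (-9.447, 9.447) + (1.865, -2.985) = (-7.582, 6.462) knots.
Bearing = atan2(-7.58, 6.46) = 310.44° clockwise from north.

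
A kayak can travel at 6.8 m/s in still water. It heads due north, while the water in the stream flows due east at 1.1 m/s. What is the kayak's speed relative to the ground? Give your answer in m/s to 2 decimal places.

6.89 m/s

Taking east as x and north as y: velocity relative to the water = (0.000, 6.800) m/s; the water relative to ground = (1.100, 0.000) m/s.
Velocity relative to ground = (0.000, 6.800) + (1.100, 0.000) = (1.100, 6.800) m/s.
Speed = |(1.100, 6.800)| = 6.888 m/s.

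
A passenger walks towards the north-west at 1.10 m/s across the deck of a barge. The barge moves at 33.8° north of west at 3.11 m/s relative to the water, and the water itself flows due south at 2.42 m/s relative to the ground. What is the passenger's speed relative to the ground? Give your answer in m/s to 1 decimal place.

3.4 m/s

In east/north components (m/s): passenger relative to barge = (-0.778, 0.778); barge relative to water = (-2.584, 1.730); water relative to ground = (0.000, -2.420).
Sum = (-3.362, 0.088) m/s.
Speed = |(-3.362, 0.088)| = 3.363 m/s.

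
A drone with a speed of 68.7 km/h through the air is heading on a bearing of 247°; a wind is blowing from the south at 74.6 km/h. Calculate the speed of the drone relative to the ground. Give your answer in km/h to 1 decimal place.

79.2 km/h

Taking east as x and north as y: velocity relative to the air = (-63.239, -26.843) km/h; the air relative to ground = (0.000, 74.600) km/h.
Velocity relative to ground = (-63.239, -26.843) + (0.000, 74.600) = (-63.239, 47.757) km/h.
Speed = |(-63.239, 47.757)| = 79.245 km/h.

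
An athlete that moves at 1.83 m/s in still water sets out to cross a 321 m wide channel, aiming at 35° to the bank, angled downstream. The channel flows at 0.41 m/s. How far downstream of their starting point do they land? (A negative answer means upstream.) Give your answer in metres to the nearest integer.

584 m

Perpendicular speed = 1.050 m/s; crossing time = 321 / 1.050 = 305.818 s.
Net downstream speed = 1.909 m/s.
Drift = 1.909 × 305.818 = 583.821 m (downstream).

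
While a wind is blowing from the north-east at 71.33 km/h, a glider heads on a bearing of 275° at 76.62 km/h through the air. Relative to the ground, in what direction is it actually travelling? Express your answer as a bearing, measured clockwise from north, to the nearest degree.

251°

Taking east as x and north as y: velocity relative to the air = (-76.328, 6.678) km/h; the air relative to ground = (-50.438, -50.438) km/h.
Velocity relative to ground = (-76.328, 6.678) + (-50.438, -50.438) = (-126.766, -43.760) km/h.
Bearing = atan2(-126.77, -43.76) = 250.96° clockwise from north.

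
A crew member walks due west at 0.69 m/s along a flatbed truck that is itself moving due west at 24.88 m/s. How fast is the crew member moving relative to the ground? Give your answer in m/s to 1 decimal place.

Taking east as x and north as y: flatbed truck velocity = (-24.880, 0.000) m/s; crew member velocity relative to flatbed truck = (-0.690, 0.000) m/s.
Velocity relative to ground = (-24.880, 0.000) + (-0.690, 0.000) = (-25.570, 0.000) m/s.
Speed = |(-25.570, 0.000)| = 25.570 m/s.

25.6 m/s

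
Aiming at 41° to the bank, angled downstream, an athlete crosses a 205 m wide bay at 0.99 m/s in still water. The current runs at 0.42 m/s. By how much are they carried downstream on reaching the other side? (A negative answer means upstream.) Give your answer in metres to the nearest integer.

Perpendicular speed = 0.649 m/s; crossing time = 205 / 0.649 = 315.628 s.
Net downstream speed = 1.167 m/s.
Drift = 1.167 × 315.628 = 368.389 m (downstream).

368 m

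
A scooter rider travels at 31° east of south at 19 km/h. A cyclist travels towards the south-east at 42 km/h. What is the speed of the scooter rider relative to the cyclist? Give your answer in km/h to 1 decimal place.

24.0 km/h

Taking east as x and north as y: scooter rider velocity = (9.786, -16.286) km/h; cyclist velocity = (29.698, -29.698) km/h.
Velocity of scooter rider relative to cyclist = (9.786, -16.286) − (29.698, -29.698) = (-19.913, 13.412) km/h.
Magnitude = |(-19.913, 13.412)| = 24.008 km/h.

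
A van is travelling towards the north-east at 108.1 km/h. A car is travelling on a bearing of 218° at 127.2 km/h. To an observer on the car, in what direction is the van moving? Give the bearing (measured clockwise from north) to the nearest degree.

Taking east as x and north as y: van velocity = (76.438, 76.438) km/h; car velocity = (-78.312, -100.235) km/h.
Velocity of van relative to car = (76.438, 76.438) − (-78.312, -100.235) = (154.750, 176.673) km/h.
Bearing = atan2(154.75, 176.67) = 41.22° clockwise from north.

041°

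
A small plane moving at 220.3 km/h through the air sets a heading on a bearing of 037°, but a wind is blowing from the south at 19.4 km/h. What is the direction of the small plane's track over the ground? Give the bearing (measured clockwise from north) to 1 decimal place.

034.2°

Taking east as x and north as y: velocity relative to the air = (132.580, 175.939) km/h; the air relative to ground = (0.000, 19.400) km/h.
Velocity relative to ground = (132.580, 175.939) + (0.000, 19.400) = (132.580, 195.339) km/h.
Bearing = atan2(132.58, 195.34) = 34.17° clockwise from north.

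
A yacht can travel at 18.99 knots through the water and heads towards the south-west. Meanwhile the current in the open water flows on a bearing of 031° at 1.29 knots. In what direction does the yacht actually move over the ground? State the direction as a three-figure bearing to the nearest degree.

Taking east as x and north as y: velocity relative to the water = (-13.428, -13.428) knots; the water relative to ground = (0.664, 1.106) knots.
Velocity relative to ground = (-13.428, -13.428) + (0.664, 1.106) = (-12.764, -12.322) knots.
Bearing = atan2(-12.76, -12.32) = 226.01° clockwise from north.

226°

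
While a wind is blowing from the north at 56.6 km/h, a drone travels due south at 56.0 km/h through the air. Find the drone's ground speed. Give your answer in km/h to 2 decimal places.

Taking east as x and north as y: velocity relative to the air = (0.000, -56.000) km/h; the air relative to ground = (0.000, -56.600) km/h.
Velocity relative to ground = (0.000, -56.000) + (0.000, -56.600) = (0.000, -112.600) km/h.
Speed = |(0.000, -112.600)| = 112.600 km/h.

112.60 km/h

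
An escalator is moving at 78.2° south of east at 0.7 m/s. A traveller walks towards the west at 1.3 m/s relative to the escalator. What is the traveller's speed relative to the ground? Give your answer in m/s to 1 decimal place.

1.3 m/s

Taking east as x and north as y: escalator velocity = (0.143, -0.685) m/s; traveller velocity relative to escalator = (-1.300, 0.000) m/s.
Velocity relative to ground = (0.143, -0.685) + (-1.300, 0.000) = (-1.157, -0.685) m/s.
Speed = |(-1.157, -0.685)| = 1.345 m/s.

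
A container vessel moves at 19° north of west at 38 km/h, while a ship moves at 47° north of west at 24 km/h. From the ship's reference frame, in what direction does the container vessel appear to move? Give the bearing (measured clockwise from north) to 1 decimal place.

Taking east as x and north as y: container vessel velocity = (-35.930, 12.372) km/h; ship velocity = (-16.368, 17.552) km/h.
Velocity of container vessel relative to ship = (-35.930, 12.372) − (-16.368, 17.552) = (-19.562, -5.181) km/h.
Bearing = atan2(-19.56, -5.18) = 255.17° clockwise from north.

255.2°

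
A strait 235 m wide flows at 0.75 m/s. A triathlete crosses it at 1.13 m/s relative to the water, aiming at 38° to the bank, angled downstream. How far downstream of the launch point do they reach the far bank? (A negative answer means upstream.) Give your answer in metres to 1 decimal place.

554.1 m

Perpendicular speed = 0.696 m/s; crossing time = 235 / 0.696 = 337.791 s.
Net downstream speed = 1.640 m/s.
Drift = 1.640 × 337.791 = 554.129 m (downstream).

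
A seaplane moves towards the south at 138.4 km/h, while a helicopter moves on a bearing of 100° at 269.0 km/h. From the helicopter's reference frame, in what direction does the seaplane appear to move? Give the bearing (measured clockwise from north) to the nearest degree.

251°

Taking east as x and north as y: seaplane velocity = (0.000, -138.400) km/h; helicopter velocity = (264.913, -46.711) km/h.
Velocity of seaplane relative to helicopter = (0.000, -138.400) − (264.913, -46.711) = (-264.913, -91.689) km/h.
Bearing = atan2(-264.91, -91.69) = 250.91° clockwise from north.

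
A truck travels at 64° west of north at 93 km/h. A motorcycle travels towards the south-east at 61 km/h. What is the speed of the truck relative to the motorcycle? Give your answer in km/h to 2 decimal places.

Taking east as x and north as y: truck velocity = (-83.588, 40.769) km/h; motorcycle velocity = (43.134, -43.134) km/h.
Velocity of truck relative to motorcycle = (-83.588, 40.769) − (43.134, -43.134) = (-126.721, 83.902) km/h.
Magnitude = |(-126.721, 83.902)| = 151.980 km/h.

151.98 km/h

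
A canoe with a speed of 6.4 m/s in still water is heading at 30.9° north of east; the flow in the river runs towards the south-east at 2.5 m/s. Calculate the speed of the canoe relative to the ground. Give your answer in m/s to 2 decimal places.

7.42 m/s

Taking east as x and north as y: velocity relative to the water = (5.492, 3.287) m/s; the water relative to ground = (1.768, -1.768) m/s.
Velocity relative to ground = (5.492, 3.287) + (1.768, -1.768) = (7.259, 1.519) m/s.
Speed = |(7.259, 1.519)| = 7.417 m/s.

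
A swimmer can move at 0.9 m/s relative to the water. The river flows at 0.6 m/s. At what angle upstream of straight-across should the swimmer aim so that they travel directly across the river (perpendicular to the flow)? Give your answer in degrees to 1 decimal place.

To cancel the current, the upstream component of the swimmer's velocity must equal the flow: 0.9 sin θ = 0.6.
sin θ = 0.6 / 0.9 = 0.6667.
θ = arcsin(0.6667) = 41.810°.

41.8°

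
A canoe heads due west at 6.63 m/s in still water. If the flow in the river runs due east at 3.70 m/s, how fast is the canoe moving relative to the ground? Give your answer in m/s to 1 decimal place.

2.9 m/s

Taking east as x and north as y: velocity relative to the water = (-6.630, 0.000) m/s; the water relative to ground = (3.700, 0.000) m/s.
Velocity relative to ground = (-6.630, 0.000) + (3.700, 0.000) = (-2.930, 0.000) m/s.
Speed = |(-2.930, 0.000)| = 2.930 m/s.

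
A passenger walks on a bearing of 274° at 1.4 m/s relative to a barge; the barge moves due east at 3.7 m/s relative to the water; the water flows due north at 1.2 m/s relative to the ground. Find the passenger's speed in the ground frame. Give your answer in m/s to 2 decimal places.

In east/north components (m/s): passenger relative to barge = (-1.397, 0.098); barge relative to water = (3.700, 0.000); water relative to ground = (0.000, 1.200).
Sum = (2.303, 1.298) m/s.
Speed = |(2.303, 1.298)| = 2.644 m/s.

2.64 m/s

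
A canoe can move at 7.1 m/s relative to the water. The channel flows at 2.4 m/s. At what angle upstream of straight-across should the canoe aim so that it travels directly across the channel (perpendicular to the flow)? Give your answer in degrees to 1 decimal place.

To cancel the current, the upstream component of the canoe's velocity must equal the flow: 7.1 sin θ = 2.4.
sin θ = 2.4 / 7.1 = 0.3380.
θ = arcsin(0.3380) = 19.757°.

19.8°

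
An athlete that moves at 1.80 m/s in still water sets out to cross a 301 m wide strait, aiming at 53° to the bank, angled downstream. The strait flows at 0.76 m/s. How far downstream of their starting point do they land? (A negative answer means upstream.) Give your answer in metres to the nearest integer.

386 m

Perpendicular speed = 1.438 m/s; crossing time = 301 / 1.438 = 209.385 s.
Net downstream speed = 1.843 m/s.
Drift = 1.843 × 209.385 = 385.952 m (downstream).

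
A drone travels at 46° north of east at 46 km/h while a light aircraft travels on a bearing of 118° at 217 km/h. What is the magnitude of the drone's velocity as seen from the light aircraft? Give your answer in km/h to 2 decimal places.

209.05 km/h

Taking east as x and north as y: drone velocity = (31.954, 33.090) km/h; light aircraft velocity = (191.600, -101.875) km/h.
Velocity of drone relative to light aircraft = (31.954, 33.090) − (191.600, -101.875) = (-159.645, 134.965) km/h.
Magnitude = |(-159.645, 134.965)| = 209.051 km/h.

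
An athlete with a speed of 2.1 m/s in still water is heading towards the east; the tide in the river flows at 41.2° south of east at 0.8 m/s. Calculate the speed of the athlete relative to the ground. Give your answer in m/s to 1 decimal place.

Taking east as x and north as y: velocity relative to the water = (2.100, 0.000) m/s; the water relative to ground = (0.602, -0.527) m/s.
Velocity relative to ground = (2.100, 0.000) + (0.602, -0.527) = (2.702, -0.527) m/s.
Speed = |(2.702, -0.527)| = 2.753 m/s.

2.8 m/s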